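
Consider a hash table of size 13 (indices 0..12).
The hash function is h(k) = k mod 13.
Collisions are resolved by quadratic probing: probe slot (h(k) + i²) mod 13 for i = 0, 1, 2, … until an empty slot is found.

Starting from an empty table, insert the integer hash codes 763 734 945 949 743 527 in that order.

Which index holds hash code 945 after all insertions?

Insert 763: h=9, slot 9 empty => index 9.
Insert 734: h=6, slot 6 empty => index 6.
Insert 945: h=9, slot 9 occupied => index 10.
Insert 949: h=0, slot 0 empty => index 0.
Insert 743: h=2, slot 2 empty => index 2.
Insert 527: h=7, slot 7 empty => index 7.
Table: [949, -, 743, -, -, -, 734, 527, -, 763, 945, -, -]

10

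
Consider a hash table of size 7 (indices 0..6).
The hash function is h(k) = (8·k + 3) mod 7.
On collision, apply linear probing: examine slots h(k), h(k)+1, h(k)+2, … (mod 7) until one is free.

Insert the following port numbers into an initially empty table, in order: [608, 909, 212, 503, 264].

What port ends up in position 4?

608 hashes to 2; slot 2 is free → place at 2.
909 hashes to 2; 2 taken → place at 3.
212 hashes to 5; slot 5 is free → place at 5.
503 hashes to 2; 2,3 taken → place at 4.
264 hashes to 1; slot 1 is free → place at 1.
Table: [_, 264, 608, 909, 503, 212, _]

503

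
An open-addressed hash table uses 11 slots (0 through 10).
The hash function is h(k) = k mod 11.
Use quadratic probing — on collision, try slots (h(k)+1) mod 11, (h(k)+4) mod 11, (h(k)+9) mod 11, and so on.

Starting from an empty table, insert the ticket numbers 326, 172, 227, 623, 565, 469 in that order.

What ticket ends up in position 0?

227

Insert 326: h=7, slot 7 empty → index 7.
Insert 172: h=7, slot 7 occupied → index 8.
Insert 227: h=7, slots 7,8 occupied → index 0.
Insert 623: h=7, slots 7,8,0 occupied → index 5.
Insert 565: h=4, slot 4 empty → index 4.
Insert 469: h=7, slots 7,8,0,5 occupied → index 1.
Table: [227, 469, _, _, 565, 623, _, 326, 172, _, _]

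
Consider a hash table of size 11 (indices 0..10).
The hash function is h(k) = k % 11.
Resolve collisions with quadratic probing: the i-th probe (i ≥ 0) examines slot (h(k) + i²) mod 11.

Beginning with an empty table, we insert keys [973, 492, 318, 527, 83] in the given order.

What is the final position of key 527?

973 hashes to 5; slot 5 is free → place at 5.
492 hashes to 8; slot 8 is free → place at 8.
318 hashes to 10; slot 10 is free → place at 10.
527 hashes to 10; 10 taken → place at 0.
83 hashes to 6; slot 6 is free → place at 6.
Table: [527, ∅, ∅, ∅, ∅, 973, 83, ∅, 492, ∅, 318]

0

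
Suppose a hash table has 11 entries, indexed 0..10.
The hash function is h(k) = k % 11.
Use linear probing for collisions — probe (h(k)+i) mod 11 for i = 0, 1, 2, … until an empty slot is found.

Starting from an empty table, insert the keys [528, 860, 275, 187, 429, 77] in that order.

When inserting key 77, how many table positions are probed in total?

6

528 hashes to 0; slot 0 is free -> place at 0.
860 hashes to 2; slot 2 is free -> place at 2.
275 hashes to 0; 0 taken -> place at 1.
187 hashes to 0; 0,1,2 taken -> place at 3.
429 hashes to 0; 0,1,2,3 taken -> place at 4.
77 hashes to 0; 0,1,2,3,4 taken -> place at 5.
Table: [528, 275, 860, 187, 429, 77, ., ., ., ., .]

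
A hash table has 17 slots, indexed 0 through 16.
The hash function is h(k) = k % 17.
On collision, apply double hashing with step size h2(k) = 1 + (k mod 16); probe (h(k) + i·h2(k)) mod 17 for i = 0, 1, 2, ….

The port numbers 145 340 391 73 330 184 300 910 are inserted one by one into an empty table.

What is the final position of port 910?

3

145 hashes to 9; slot 9 is free → place at 9.
340 hashes to 0; slot 0 is free → place at 0.
391 hashes to 0, h2=8; 0 taken → place at 8.
73 hashes to 5; slot 5 is free → place at 5.
330 hashes to 7; slot 7 is free → place at 7.
184 hashes to 14; slot 14 is free → place at 14.
300 hashes to 11; slot 11 is free → place at 11.
910 hashes to 9, h2=15; 9,7,5 taken → place at 3.
Table: [340, _, _, 910, _, 73, _, 330, 391, 145, _, 300, _, _, 184, _, _]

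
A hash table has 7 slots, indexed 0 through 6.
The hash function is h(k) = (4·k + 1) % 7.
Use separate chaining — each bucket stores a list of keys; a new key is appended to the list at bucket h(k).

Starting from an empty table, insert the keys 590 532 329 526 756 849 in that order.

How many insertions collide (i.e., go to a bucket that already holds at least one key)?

590 → bucket 2
532 → bucket 1
329 → bucket 1 (collision)
526 → bucket 5
756 → bucket 1 (collision)
849 → bucket 2 (collision)
Final buckets:
0: .
1: 532 -> 329 -> 756
2: 590 -> 849
3: .
4: .
5: 526
6: .

3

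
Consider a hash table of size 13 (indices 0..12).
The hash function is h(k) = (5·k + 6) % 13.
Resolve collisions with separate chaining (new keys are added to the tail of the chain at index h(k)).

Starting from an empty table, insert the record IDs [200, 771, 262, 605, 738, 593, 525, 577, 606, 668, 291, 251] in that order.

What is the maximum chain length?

200 -> bucket 5
771 -> bucket 0
262 -> bucket 3
605 -> bucket 2
738 -> bucket 4
593 -> bucket 7
525 -> bucket 5 (collision)
577 -> bucket 5 (collision)
606 -> bucket 7 (collision)
668 -> bucket 5 (collision)
291 -> bucket 5 (collision)
251 -> bucket 0 (collision)
Final buckets:
0: 771 -> 251
1: _
2: 605
3: 262
4: 738
5: 200 -> 525 -> 577 -> 668 -> 291
6: _
7: 593 -> 606
8: _
9: _
10: _
11: _
12: _

5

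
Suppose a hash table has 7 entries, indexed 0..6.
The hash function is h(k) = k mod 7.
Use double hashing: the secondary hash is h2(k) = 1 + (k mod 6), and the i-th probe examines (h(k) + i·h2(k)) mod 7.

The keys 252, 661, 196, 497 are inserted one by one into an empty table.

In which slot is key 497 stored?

6

252 hashes to 0; slot 0 is free -> place at 0.
661 hashes to 3; slot 3 is free -> place at 3.
196 hashes to 0, h2=5; 0 taken -> place at 5.
497 hashes to 0, h2=6; 0 taken -> place at 6.
Table: [252, -, -, 661, -, 196, 497]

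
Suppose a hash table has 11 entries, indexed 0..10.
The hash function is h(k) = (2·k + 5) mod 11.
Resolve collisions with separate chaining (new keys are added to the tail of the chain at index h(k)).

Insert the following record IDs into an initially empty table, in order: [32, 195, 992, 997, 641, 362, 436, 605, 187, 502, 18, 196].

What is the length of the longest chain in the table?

32 -> bucket 3
195 -> bucket 10
992 -> bucket 9
997 -> bucket 8
641 -> bucket 0
362 -> bucket 3 (collision)
436 -> bucket 8 (collision)
605 -> bucket 5
187 -> bucket 5 (collision)
502 -> bucket 8 (collision)
18 -> bucket 8 (collision)
196 -> bucket 1
Final buckets:
0: 641
1: 196
2: —
3: 32 -> 362
4: —
5: 605 -> 187
6: —
7: —
8: 997 -> 436 -> 502 -> 18
9: 992
10: 195

4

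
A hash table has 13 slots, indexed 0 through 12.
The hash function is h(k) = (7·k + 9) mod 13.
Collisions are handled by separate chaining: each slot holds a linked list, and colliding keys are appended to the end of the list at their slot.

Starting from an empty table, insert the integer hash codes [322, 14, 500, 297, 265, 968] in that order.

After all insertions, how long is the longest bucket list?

322 -> bucket 1
14 -> bucket 3
500 -> bucket 12
297 -> bucket 8
265 -> bucket 5
968 -> bucket 12 (collision)
Final buckets:
0: ∅
1: 322
2: ∅
3: 14
4: ∅
5: 265
6: ∅
7: ∅
8: 297
9: ∅
10: ∅
11: ∅
12: 500 -> 968

2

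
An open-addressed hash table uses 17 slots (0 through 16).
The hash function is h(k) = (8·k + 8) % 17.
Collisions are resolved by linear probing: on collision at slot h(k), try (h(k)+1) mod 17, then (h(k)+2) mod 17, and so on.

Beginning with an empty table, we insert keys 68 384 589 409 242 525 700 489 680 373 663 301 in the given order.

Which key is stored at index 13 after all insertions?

68: h=8 → slot 8
384: h=3 → slot 3
589: h=11 → slot 11
409: h=16 → slot 16
242: h=6 → slot 6
525: h=9 → slot 9
700: h=15 → slot 15
489: h=10 → slot 10
680: h=8, probe 8,9,10,11,12 → slot 12
373: h=0 → slot 0
663: h=8, probe 8,9,10,11,12,13 → slot 13
301: h=2 → slot 2
Table: [373, —, 301, 384, —, —, 242, —, 68, 525, 489, 589, 680, 663, —, 700, 409]

663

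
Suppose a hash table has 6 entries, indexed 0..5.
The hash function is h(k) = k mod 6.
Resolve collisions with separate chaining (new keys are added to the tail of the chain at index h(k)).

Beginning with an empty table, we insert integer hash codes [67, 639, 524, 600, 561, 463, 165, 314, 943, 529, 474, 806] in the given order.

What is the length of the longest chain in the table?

4

Insert 67: h=1, bucket 1 empty -> new chain.
Insert 639: h=3, bucket 3 empty -> new chain.
Insert 524: h=2, bucket 2 empty -> new chain.
Insert 600: h=0, bucket 0 empty -> new chain.
Insert 561: h=3, bucket 3 nonempty -> append to chain.
Insert 463: h=1, bucket 1 nonempty -> append to chain.
Insert 165: h=3, bucket 3 nonempty -> append to chain.
Insert 314: h=2, bucket 2 nonempty -> append to chain.
Insert 943: h=1, bucket 1 nonempty -> append to chain.
Insert 529: h=1, bucket 1 nonempty -> append to chain.
Insert 474: h=0, bucket 0 nonempty -> append to chain.
Insert 806: h=2, bucket 2 nonempty -> append to chain.
Final buckets:
0: 600 -> 474
1: 67 -> 463 -> 943 -> 529
2: 524 -> 314 -> 806
3: 639 -> 561 -> 165
4: ∅
5: ∅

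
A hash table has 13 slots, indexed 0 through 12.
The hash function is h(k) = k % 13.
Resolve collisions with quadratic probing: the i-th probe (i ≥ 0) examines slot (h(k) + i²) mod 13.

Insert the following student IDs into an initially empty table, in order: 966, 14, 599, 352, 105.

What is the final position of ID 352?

966 hashes to 4; slot 4 is free → place at 4.
14 hashes to 1; slot 1 is free → place at 1.
599 hashes to 1; 1 taken → place at 2.
352 hashes to 1; 1,2 taken → place at 5.
105 hashes to 1; 1,2,5 taken → place at 10.
Table: [., 14, 599, ., 966, 352, ., ., ., ., 105, ., .]

5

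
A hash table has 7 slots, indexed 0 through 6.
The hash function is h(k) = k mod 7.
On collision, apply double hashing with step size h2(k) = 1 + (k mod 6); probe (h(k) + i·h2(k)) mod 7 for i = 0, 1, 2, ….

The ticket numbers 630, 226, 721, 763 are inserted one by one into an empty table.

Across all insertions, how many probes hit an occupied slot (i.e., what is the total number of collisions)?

5

630 hashes to 0; slot 0 is free => place at 0.
226 hashes to 2; slot 2 is free => place at 2.
721 hashes to 0, h2=2; 0,2 taken => place at 4.
763 hashes to 0, h2=2; 0,2,4 taken => place at 6.
Table: [630, ., 226, ., 721, ., 763]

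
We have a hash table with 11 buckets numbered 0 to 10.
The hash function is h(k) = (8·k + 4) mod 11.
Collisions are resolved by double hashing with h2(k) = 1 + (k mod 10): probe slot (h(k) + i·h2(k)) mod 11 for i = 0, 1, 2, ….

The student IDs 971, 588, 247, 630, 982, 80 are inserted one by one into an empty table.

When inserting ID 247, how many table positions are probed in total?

Insert 971: h=6, slot 6 empty => index 6.
Insert 588: h=0, slot 0 empty => index 0.
Insert 247: h=0, h2=8, slot 0 occupied => index 8.
Insert 630: h=6, h2=1, slot 6 occupied => index 7.
Insert 982: h=6, h2=3, slot 6 occupied => index 9.
Insert 80: h=6, h2=1, slots 6,7,8,9 occupied => index 10.
Table: [588, _, _, _, _, _, 971, 630, 247, 982, 80]

2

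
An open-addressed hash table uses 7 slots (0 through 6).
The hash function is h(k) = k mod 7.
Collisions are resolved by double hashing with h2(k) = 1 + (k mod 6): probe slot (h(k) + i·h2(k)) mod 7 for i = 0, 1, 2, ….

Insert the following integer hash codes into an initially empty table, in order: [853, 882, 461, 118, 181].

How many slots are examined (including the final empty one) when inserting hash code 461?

853: h=6 → slot 6
882: h=0 → slot 0
461: h=6, h2=6, probe 6,5 → slot 5
118: h=6, h2=5, probe 6,4 → slot 4
181: h=6, h2=2, probe 6,1 → slot 1
Table: [882, 181, ∅, ∅, 118, 461, 853]

2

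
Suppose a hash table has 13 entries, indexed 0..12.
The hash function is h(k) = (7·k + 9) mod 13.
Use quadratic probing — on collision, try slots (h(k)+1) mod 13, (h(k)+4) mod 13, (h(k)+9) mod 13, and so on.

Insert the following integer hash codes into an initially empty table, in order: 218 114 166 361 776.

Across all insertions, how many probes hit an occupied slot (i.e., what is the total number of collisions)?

6

218 hashes to 1; slot 1 is free -> place at 1.
114 hashes to 1; 1 taken -> place at 2.
166 hashes to 1; 1,2 taken -> place at 5.
361 hashes to 1; 1,2,5 taken -> place at 10.
776 hashes to 7; slot 7 is free -> place at 7.
Table: [., 218, 114, ., ., 166, ., 776, ., ., 361, ., .]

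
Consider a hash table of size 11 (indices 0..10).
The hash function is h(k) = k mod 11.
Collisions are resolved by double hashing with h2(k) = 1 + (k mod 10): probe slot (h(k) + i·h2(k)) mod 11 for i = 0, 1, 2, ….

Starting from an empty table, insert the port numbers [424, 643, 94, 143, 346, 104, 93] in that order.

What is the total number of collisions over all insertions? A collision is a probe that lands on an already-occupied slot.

5

424: h=6 => slot 6
643: h=5 => slot 5
94: h=6, h2=5, probe 6,0 => slot 0
143: h=0, h2=4, probe 0,4 => slot 4
346: h=5, h2=7, probe 5,1 => slot 1
104: h=5, h2=5, probe 5,10 => slot 10
93: h=5, h2=4, probe 5,9 => slot 9
Table: [94, 346, ∅, ∅, 143, 643, 424, ∅, ∅, 93, 104]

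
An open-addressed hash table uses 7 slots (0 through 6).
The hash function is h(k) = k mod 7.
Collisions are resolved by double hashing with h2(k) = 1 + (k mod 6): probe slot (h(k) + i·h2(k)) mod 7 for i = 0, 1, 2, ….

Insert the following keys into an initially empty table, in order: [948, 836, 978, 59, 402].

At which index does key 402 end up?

4

948: h=3 → slot 3
836: h=3, h2=3, probe 3,6 → slot 6
978: h=5 → slot 5
59: h=3, h2=6, probe 3,2 → slot 2
402: h=3, h2=1, probe 3,4 → slot 4
Table: [—, —, 59, 948, 402, 978, 836]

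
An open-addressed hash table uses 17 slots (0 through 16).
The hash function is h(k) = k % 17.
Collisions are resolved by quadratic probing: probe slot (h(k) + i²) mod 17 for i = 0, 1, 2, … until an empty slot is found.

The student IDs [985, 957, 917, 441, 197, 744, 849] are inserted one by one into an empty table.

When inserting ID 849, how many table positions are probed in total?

4

Insert 985: h=16, slot 16 empty → index 16.
Insert 957: h=5, slot 5 empty → index 5.
Insert 917: h=16, slot 16 occupied → index 0.
Insert 441: h=16, slots 16,0 occupied → index 3.
Insert 197: h=10, slot 10 empty → index 10.
Insert 744: h=13, slot 13 empty → index 13.
Insert 849: h=16, slots 16,0,3 occupied → index 8.
Table: [917, —, —, 441, —, 957, —, —, 849, —, 197, —, —, 744, —, —, 985]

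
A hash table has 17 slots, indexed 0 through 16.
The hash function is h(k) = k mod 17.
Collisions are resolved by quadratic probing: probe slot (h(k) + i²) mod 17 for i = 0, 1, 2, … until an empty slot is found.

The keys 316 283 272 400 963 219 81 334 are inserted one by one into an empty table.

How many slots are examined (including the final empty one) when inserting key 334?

4

316 hashes to 10; slot 10 is free => place at 10.
283 hashes to 11; slot 11 is free => place at 11.
272 hashes to 0; slot 0 is free => place at 0.
400 hashes to 9; slot 9 is free => place at 9.
963 hashes to 11; 11 taken => place at 12.
219 hashes to 15; slot 15 is free => place at 15.
81 hashes to 13; slot 13 is free => place at 13.
334 hashes to 11; 11,12,15 taken => place at 3.
Table: [272, -, -, 334, -, -, -, -, -, 400, 316, 283, 963, 81, -, 219, -]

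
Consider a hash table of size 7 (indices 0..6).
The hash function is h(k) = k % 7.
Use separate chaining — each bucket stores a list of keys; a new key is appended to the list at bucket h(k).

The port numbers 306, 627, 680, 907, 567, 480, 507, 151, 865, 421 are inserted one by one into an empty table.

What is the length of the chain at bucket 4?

Insert 306: h=5, bucket 5 empty -> new chain.
Insert 627: h=4, bucket 4 empty -> new chain.
Insert 680: h=1, bucket 1 empty -> new chain.
Insert 907: h=4, bucket 4 nonempty -> append to chain.
Insert 567: h=0, bucket 0 empty -> new chain.
Insert 480: h=4, bucket 4 nonempty -> append to chain.
Insert 507: h=3, bucket 3 empty -> new chain.
Insert 151: h=4, bucket 4 nonempty -> append to chain.
Insert 865: h=4, bucket 4 nonempty -> append to chain.
Insert 421: h=1, bucket 1 nonempty -> append to chain.
Final buckets:
0: 567
1: 680 -> 421
2: .
3: 507
4: 627 -> 907 -> 480 -> 151 -> 865
5: 306
6: .

5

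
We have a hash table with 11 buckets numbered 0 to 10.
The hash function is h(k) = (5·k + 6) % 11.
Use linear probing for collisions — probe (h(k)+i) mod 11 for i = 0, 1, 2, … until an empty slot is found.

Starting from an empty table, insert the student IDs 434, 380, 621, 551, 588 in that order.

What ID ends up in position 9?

434

434: h=9 → slot 9
380: h=3 → slot 3
621: h=9, probe 9,10 → slot 10
551: h=0 → slot 0
588: h=9, probe 9,10,0,1 → slot 1
Table: [551, 588, ., 380, ., ., ., ., ., 434, 621]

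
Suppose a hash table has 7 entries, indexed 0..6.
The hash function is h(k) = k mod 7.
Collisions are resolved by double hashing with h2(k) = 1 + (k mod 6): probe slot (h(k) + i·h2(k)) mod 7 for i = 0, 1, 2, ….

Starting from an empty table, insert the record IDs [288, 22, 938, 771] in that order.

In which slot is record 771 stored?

5

Insert 288: h=1, slot 1 empty -> index 1.
Insert 22: h=1, h2=5, slot 1 occupied -> index 6.
Insert 938: h=0, slot 0 empty -> index 0.
Insert 771: h=1, h2=4, slot 1 occupied -> index 5.
Table: [938, 288, ∅, ∅, ∅, 771, 22]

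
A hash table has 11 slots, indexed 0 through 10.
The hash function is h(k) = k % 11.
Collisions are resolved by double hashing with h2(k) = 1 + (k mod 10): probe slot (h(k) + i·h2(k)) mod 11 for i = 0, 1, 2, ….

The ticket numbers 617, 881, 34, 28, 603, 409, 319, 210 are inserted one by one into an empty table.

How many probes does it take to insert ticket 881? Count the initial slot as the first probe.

617 hashes to 1; slot 1 is free → place at 1.
881 hashes to 1, h2=2; 1 taken → place at 3.
34 hashes to 1, h2=5; 1 taken → place at 6.
28 hashes to 6, h2=9; 6 taken → place at 4.
603 hashes to 9; slot 9 is free → place at 9.
409 hashes to 2; slot 2 is free → place at 2.
319 hashes to 0; slot 0 is free → place at 0.
210 hashes to 1, h2=1; 1,2,3,4 taken → place at 5.
Table: [319, 617, 409, 881, 28, 210, 34, ., ., 603, .]

2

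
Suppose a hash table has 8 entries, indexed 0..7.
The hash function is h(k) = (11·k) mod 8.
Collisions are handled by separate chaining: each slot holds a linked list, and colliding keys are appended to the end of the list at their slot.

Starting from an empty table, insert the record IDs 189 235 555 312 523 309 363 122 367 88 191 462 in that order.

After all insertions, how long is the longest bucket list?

4

189 -> bucket 7
235 -> bucket 1
555 -> bucket 1 (collision)
312 -> bucket 0
523 -> bucket 1 (collision)
309 -> bucket 7 (collision)
363 -> bucket 1 (collision)
122 -> bucket 6
367 -> bucket 5
88 -> bucket 0 (collision)
191 -> bucket 5 (collision)
462 -> bucket 2
Final buckets:
0: 312 -> 88
1: 235 -> 555 -> 523 -> 363
2: 462
3: .
4: .
5: 367 -> 191
6: 122
7: 189 -> 309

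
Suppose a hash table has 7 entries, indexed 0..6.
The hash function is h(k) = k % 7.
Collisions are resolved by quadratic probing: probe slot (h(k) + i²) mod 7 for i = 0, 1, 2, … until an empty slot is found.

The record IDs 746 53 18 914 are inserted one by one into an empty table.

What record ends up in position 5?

746: h=4 → slot 4
53: h=4, probe 4,5 → slot 5
18: h=4, probe 4,5,1 → slot 1
914: h=4, probe 4,5,1,6 → slot 6
Table: [-, 18, -, -, 746, 53, 914]

53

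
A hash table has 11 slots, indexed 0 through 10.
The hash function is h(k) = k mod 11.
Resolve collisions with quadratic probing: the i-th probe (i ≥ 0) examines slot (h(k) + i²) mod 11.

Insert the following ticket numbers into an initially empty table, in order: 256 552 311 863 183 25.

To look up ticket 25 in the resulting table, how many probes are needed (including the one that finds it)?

256 hashes to 3; slot 3 is free -> place at 3.
552 hashes to 2; slot 2 is free -> place at 2.
311 hashes to 3; 3 taken -> place at 4.
863 hashes to 5; slot 5 is free -> place at 5.
183 hashes to 7; slot 7 is free -> place at 7.
25 hashes to 3; 3,4,7 taken -> place at 1.
Table: [_, 25, 552, 256, 311, 863, _, 183, _, _, _]
Lookup 25: h=3, probe 3,4,7,1 → found at 1.

4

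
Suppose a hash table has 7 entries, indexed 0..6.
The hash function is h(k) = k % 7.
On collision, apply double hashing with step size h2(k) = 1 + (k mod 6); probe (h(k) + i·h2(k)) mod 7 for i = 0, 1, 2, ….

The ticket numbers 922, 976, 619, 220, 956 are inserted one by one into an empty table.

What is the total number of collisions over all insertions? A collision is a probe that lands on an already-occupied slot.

Insert 922: h=5, slot 5 empty → index 5.
Insert 976: h=3, slot 3 empty → index 3.
Insert 619: h=3, h2=2, slots 3,5 occupied → index 0.
Insert 220: h=3, h2=5, slot 3 occupied → index 1.
Insert 956: h=4, slot 4 empty → index 4.
Table: [619, 220, ∅, 976, 956, 922, ∅]

3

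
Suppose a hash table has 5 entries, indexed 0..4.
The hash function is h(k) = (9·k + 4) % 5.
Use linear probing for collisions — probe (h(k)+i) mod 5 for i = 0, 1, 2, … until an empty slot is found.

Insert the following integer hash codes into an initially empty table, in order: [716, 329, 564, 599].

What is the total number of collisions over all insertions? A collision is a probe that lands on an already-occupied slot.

Insert 716: h=3, slot 3 empty → index 3.
Insert 329: h=0, slot 0 empty → index 0.
Insert 564: h=0, slot 0 occupied → index 1.
Insert 599: h=0, slots 0,1 occupied → index 2.
Table: [329, 564, 599, 716, ∅]

3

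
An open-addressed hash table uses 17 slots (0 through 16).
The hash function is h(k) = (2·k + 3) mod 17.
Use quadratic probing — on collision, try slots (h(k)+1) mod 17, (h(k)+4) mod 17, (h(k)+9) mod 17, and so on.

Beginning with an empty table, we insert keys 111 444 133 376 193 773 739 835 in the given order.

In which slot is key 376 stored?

8

Insert 111: h=4, slot 4 empty -> index 4.
Insert 444: h=7, slot 7 empty -> index 7.
Insert 133: h=14, slot 14 empty -> index 14.
Insert 376: h=7, slot 7 occupied -> index 8.
Insert 193: h=15, slot 15 empty -> index 15.
Insert 773: h=2, slot 2 empty -> index 2.
Insert 739: h=2, slot 2 occupied -> index 3.
Insert 835: h=7, slots 7,8 occupied -> index 11.
Table: [_, _, 773, 739, 111, _, _, 444, 376, _, _, 835, _, _, 133, 193, _]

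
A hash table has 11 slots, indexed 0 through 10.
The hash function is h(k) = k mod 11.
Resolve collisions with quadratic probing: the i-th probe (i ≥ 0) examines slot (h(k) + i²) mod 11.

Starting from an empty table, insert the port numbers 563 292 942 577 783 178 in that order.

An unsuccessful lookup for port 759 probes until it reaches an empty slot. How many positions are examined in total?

563 hashes to 2; slot 2 is free => place at 2.
292 hashes to 6; slot 6 is free => place at 6.
942 hashes to 7; slot 7 is free => place at 7.
577 hashes to 5; slot 5 is free => place at 5.
783 hashes to 2; 2 taken => place at 3.
178 hashes to 2; 2,3,6 taken => place at 0.
Table: [178, —, 563, 783, —, 577, 292, 942, —, —, —]
Lookup 759: h=0, probe 0,1 → slot 1 empty, not found.

2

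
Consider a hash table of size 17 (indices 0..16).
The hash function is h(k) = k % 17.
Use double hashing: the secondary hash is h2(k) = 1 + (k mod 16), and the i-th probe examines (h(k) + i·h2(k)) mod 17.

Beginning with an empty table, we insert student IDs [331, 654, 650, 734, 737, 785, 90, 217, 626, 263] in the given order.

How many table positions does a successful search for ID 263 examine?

Insert 331: h=8, slot 8 empty -> index 8.
Insert 654: h=8, h2=15, slot 8 occupied -> index 6.
Insert 650: h=4, slot 4 empty -> index 4.
Insert 734: h=3, slot 3 empty -> index 3.
Insert 737: h=6, h2=2, slots 6,8 occupied -> index 10.
Insert 785: h=3, h2=2, slot 3 occupied -> index 5.
Insert 90: h=5, h2=11, slot 5 occupied -> index 16.
Insert 217: h=13, slot 13 empty -> index 13.
Insert 626: h=14, slot 14 empty -> index 14.
Insert 263: h=8, h2=8, slots 8,16 occupied -> index 7.
Table: [∅, ∅, ∅, 734, 650, 785, 654, 263, 331, ∅, 737, ∅, ∅, 217, 626, ∅, 90]
Lookup 263: h=8, h2=8, probe 8,16,7 → found at 7.

3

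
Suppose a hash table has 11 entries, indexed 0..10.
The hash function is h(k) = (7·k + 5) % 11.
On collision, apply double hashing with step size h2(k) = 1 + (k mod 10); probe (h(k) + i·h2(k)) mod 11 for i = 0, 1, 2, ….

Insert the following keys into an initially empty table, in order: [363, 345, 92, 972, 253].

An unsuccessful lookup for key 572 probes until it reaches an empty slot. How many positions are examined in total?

363: h=5 => slot 5
345: h=0 => slot 0
92: h=0, h2=3, probe 0,3 => slot 3
972: h=0, h2=3, probe 0,3,6 => slot 6
253: h=5, h2=4, probe 5,9 => slot 9
Table: [345, -, -, 92, -, 363, 972, -, -, 253, -]
Lookup 572: h=5, h2=3, probe 5,8 → slot 8 empty, not found.

2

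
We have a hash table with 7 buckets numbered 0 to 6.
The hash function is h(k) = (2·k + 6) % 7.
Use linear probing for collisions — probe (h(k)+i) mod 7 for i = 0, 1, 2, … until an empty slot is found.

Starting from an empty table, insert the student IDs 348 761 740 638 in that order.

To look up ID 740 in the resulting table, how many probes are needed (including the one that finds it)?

Insert 348: h=2, slot 2 empty => index 2.
Insert 761: h=2, slot 2 occupied => index 3.
Insert 740: h=2, slots 2,3 occupied => index 4.
Insert 638: h=1, slot 1 empty => index 1.
Table: [∅, 638, 348, 761, 740, ∅, ∅]
Lookup 740: h=2, probe 2,3,4 → found at 4.

3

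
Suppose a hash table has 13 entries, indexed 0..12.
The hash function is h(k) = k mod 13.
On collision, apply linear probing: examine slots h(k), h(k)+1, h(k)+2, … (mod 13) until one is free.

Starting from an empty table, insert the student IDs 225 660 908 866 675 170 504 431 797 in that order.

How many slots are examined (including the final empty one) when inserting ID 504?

Insert 225: h=4, slot 4 empty -> index 4.
Insert 660: h=10, slot 10 empty -> index 10.
Insert 908: h=11, slot 11 empty -> index 11.
Insert 866: h=8, slot 8 empty -> index 8.
Insert 675: h=12, slot 12 empty -> index 12.
Insert 170: h=1, slot 1 empty -> index 1.
Insert 504: h=10, slots 10,11,12 occupied -> index 0.
Insert 431: h=2, slot 2 empty -> index 2.
Insert 797: h=4, slot 4 occupied -> index 5.
Table: [504, 170, 431, —, 225, 797, —, —, 866, —, 660, 908, 675]

4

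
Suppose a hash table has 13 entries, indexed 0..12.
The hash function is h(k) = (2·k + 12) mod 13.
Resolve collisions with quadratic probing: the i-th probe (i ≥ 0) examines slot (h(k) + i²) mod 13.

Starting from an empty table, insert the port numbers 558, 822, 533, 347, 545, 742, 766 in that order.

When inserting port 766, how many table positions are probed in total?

558 hashes to 10; slot 10 is free => place at 10.
822 hashes to 5; slot 5 is free => place at 5.
533 hashes to 12; slot 12 is free => place at 12.
347 hashes to 4; slot 4 is free => place at 4.
545 hashes to 10; 10 taken => place at 11.
742 hashes to 1; slot 1 is free => place at 1.
766 hashes to 10; 10,11,1 taken => place at 6.
Table: [—, 742, —, —, 347, 822, 766, —, —, —, 558, 545, 533]

4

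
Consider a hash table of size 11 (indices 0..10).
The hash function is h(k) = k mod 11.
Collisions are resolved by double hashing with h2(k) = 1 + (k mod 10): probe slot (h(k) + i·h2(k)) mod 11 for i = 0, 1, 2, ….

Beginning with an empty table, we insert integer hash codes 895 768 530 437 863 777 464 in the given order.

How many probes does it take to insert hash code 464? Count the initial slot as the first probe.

3

895: h=4 -> slot 4
768: h=9 -> slot 9
530: h=2 -> slot 2
437: h=8 -> slot 8
863: h=5 -> slot 5
777: h=7 -> slot 7
464: h=2, h2=5, probe 2,7,1 -> slot 1
Table: [∅, 464, 530, ∅, 895, 863, ∅, 777, 437, 768, ∅]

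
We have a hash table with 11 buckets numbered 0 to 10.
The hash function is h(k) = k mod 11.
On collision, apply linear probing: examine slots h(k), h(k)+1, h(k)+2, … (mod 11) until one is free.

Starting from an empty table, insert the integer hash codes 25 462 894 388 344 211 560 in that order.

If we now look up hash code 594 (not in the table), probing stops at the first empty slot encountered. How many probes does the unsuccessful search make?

25: h=3 → slot 3
462: h=0 → slot 0
894: h=3, probe 3,4 → slot 4
388: h=3, probe 3,4,5 → slot 5
344: h=3, probe 3,4,5,6 → slot 6
211: h=2 → slot 2
560: h=10 → slot 10
Table: [462, ∅, 211, 25, 894, 388, 344, ∅, ∅, ∅, 560]
Lookup 594: h=0, probe 0,1 → slot 1 empty, not found.

2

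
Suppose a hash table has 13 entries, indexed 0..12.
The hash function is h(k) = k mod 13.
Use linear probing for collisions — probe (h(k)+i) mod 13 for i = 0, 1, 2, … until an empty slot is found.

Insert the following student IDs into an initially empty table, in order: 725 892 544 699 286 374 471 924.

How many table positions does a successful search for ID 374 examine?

5

725 hashes to 10; slot 10 is free => place at 10.
892 hashes to 8; slot 8 is free => place at 8.
544 hashes to 11; slot 11 is free => place at 11.
699 hashes to 10; 10,11 taken => place at 12.
286 hashes to 0; slot 0 is free => place at 0.
374 hashes to 10; 10,11,12,0 taken => place at 1.
471 hashes to 3; slot 3 is free => place at 3.
924 hashes to 1; 1 taken => place at 2.
Table: [286, 374, 924, 471, ∅, ∅, ∅, ∅, 892, ∅, 725, 544, 699]
Lookup 374: h=10, probe 10,11,12,0,1 → found at 1.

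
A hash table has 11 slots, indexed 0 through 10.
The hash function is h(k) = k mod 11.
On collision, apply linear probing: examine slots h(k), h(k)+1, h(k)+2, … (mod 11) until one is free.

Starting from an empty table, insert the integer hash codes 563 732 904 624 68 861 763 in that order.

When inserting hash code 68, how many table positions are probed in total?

3

563 hashes to 2; slot 2 is free -> place at 2.
732 hashes to 6; slot 6 is free -> place at 6.
904 hashes to 2; 2 taken -> place at 3.
624 hashes to 8; slot 8 is free -> place at 8.
68 hashes to 2; 2,3 taken -> place at 4.
861 hashes to 3; 3,4 taken -> place at 5.
763 hashes to 4; 4,5,6 taken -> place at 7.
Table: [., ., 563, 904, 68, 861, 732, 763, 624, ., .]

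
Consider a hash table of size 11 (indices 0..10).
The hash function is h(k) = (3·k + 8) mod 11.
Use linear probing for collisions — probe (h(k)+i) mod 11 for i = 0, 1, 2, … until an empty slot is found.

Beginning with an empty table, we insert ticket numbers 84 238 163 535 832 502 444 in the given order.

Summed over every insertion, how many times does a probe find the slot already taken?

Insert 84: h=7, slot 7 empty => index 7.
Insert 238: h=7, slot 7 occupied => index 8.
Insert 163: h=2, slot 2 empty => index 2.
Insert 535: h=7, slots 7,8 occupied => index 9.
Insert 832: h=7, slots 7,8,9 occupied => index 10.
Insert 502: h=7, slots 7,8,9,10 occupied => index 0.
Insert 444: h=9, slots 9,10,0 occupied => index 1.
Table: [502, 444, 163, —, —, —, —, 84, 238, 535, 832]

13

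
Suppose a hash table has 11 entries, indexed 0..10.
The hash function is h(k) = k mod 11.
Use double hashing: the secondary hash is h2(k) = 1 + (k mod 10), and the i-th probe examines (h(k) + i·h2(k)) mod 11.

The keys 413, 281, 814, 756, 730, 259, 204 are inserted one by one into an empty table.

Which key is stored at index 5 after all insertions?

413 hashes to 6; slot 6 is free -> place at 6.
281 hashes to 6, h2=2; 6 taken -> place at 8.
814 hashes to 0; slot 0 is free -> place at 0.
756 hashes to 8, h2=7; 8 taken -> place at 4.
730 hashes to 4, h2=1; 4 taken -> place at 5.
259 hashes to 6, h2=10; 6,5,4 taken -> place at 3.
204 hashes to 6, h2=5; 6,0,5 taken -> place at 10.
Table: [814, -, -, 259, 756, 730, 413, -, 281, -, 204]

730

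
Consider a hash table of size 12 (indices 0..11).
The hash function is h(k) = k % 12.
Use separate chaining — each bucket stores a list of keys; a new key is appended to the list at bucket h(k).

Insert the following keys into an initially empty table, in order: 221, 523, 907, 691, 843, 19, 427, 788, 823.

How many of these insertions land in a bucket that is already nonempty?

Insert 221: h=5, bucket 5 empty → new chain.
Insert 523: h=7, bucket 7 empty → new chain.
Insert 907: h=7, bucket 7 nonempty → append to chain.
Insert 691: h=7, bucket 7 nonempty → append to chain.
Insert 843: h=3, bucket 3 empty → new chain.
Insert 19: h=7, bucket 7 nonempty → append to chain.
Insert 427: h=7, bucket 7 nonempty → append to chain.
Insert 788: h=8, bucket 8 empty → new chain.
Insert 823: h=7, bucket 7 nonempty → append to chain.
Final buckets:
0: —
1: —
2: —
3: 843
4: —
5: 221
6: —
7: 523 -> 907 -> 691 -> 19 -> 427 -> 823
8: 788
9: —
10: —
11: —

5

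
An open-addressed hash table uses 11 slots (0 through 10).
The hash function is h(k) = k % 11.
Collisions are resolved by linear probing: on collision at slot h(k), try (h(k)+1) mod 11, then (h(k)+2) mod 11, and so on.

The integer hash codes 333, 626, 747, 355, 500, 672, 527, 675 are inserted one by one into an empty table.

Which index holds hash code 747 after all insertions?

0

Insert 333: h=3, slot 3 empty → index 3.
Insert 626: h=10, slot 10 empty → index 10.
Insert 747: h=10, slot 10 occupied → index 0.
Insert 355: h=3, slot 3 occupied → index 4.
Insert 500: h=5, slot 5 empty → index 5.
Insert 672: h=1, slot 1 empty → index 1.
Insert 527: h=10, slots 10,0,1 occupied → index 2.
Insert 675: h=4, slots 4,5 occupied → index 6.
Table: [747, 672, 527, 333, 355, 500, 675, -, -, -, 626]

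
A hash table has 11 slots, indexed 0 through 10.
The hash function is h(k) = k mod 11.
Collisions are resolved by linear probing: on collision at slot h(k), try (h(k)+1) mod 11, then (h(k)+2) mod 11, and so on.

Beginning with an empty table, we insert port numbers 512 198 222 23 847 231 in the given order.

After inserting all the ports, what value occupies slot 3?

Insert 512: h=6, slot 6 empty => index 6.
Insert 198: h=0, slot 0 empty => index 0.
Insert 222: h=2, slot 2 empty => index 2.
Insert 23: h=1, slot 1 empty => index 1.
Insert 847: h=0, slots 0,1,2 occupied => index 3.
Insert 231: h=0, slots 0,1,2,3 occupied => index 4.
Table: [198, 23, 222, 847, 231, —, 512, —, —, —, —]

847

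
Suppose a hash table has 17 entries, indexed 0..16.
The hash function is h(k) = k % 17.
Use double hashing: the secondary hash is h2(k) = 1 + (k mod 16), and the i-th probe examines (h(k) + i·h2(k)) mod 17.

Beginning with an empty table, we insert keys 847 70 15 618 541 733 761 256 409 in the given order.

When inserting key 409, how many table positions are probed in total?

847 hashes to 14; slot 14 is free → place at 14.
70 hashes to 2; slot 2 is free → place at 2.
15 hashes to 15; slot 15 is free → place at 15.
618 hashes to 6; slot 6 is free → place at 6.
541 hashes to 14, h2=14; 14 taken → place at 11.
733 hashes to 2, h2=14; 2 taken → place at 16.
761 hashes to 13; slot 13 is free → place at 13.
256 hashes to 1; slot 1 is free → place at 1.
409 hashes to 1, h2=10; 1,11 taken → place at 4.
Table: [-, 256, 70, -, 409, -, 618, -, -, -, -, 541, -, 761, 847, 15, 733]

3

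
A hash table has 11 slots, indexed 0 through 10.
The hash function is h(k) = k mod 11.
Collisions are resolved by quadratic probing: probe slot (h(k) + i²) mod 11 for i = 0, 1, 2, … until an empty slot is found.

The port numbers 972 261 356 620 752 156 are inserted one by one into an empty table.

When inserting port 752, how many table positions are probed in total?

5

Insert 972: h=4, slot 4 empty => index 4.
Insert 261: h=8, slot 8 empty => index 8.
Insert 356: h=4, slot 4 occupied => index 5.
Insert 620: h=4, slots 4,5,8 occupied => index 2.
Insert 752: h=4, slots 4,5,8,2 occupied => index 9.
Insert 156: h=2, slot 2 occupied => index 3.
Table: [., ., 620, 156, 972, 356, ., ., 261, 752, .]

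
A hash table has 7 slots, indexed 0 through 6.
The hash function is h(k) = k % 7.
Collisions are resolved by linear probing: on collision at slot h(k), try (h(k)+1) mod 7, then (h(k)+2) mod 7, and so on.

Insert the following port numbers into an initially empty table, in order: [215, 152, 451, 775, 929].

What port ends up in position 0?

215 hashes to 5; slot 5 is free -> place at 5.
152 hashes to 5; 5 taken -> place at 6.
451 hashes to 3; slot 3 is free -> place at 3.
775 hashes to 5; 5,6 taken -> place at 0.
929 hashes to 5; 5,6,0 taken -> place at 1.
Table: [775, 929, ., 451, ., 215, 152]

775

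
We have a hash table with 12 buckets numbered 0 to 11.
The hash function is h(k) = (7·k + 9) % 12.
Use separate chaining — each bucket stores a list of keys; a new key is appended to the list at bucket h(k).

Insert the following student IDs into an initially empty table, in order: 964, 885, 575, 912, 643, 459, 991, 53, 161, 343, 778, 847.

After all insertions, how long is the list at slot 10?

4

Insert 964: h=1, bucket 1 empty → new chain.
Insert 885: h=0, bucket 0 empty → new chain.
Insert 575: h=2, bucket 2 empty → new chain.
Insert 912: h=9, bucket 9 empty → new chain.
Insert 643: h=10, bucket 10 empty → new chain.
Insert 459: h=6, bucket 6 empty → new chain.
Insert 991: h=10, bucket 10 nonempty → append to chain.
Insert 53: h=8, bucket 8 empty → new chain.
Insert 161: h=8, bucket 8 nonempty → append to chain.
Insert 343: h=10, bucket 10 nonempty → append to chain.
Insert 778: h=7, bucket 7 empty → new chain.
Insert 847: h=10, bucket 10 nonempty → append to chain.
Final buckets:
0: 885
1: 964
2: 575
3: .
4: .
5: .
6: 459
7: 778
8: 53 -> 161
9: 912
10: 643 -> 991 -> 343 -> 847
11: .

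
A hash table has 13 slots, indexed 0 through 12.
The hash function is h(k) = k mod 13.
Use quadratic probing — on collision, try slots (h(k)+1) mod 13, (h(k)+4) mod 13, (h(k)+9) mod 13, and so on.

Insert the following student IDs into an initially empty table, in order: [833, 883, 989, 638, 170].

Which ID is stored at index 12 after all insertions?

883

833: h=1 → slot 1
883: h=12 → slot 12
989: h=1, probe 1,2 → slot 2
638: h=1, probe 1,2,5 → slot 5
170: h=1, probe 1,2,5,10 → slot 10
Table: [., 833, 989, ., ., 638, ., ., ., ., 170, ., 883]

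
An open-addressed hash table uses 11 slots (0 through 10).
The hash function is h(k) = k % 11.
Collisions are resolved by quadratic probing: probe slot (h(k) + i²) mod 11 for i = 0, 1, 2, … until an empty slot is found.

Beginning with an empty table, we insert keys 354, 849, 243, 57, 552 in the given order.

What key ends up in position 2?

354

354: h=2 => slot 2
849: h=2, probe 2,3 => slot 3
243: h=1 => slot 1
57: h=2, probe 2,3,6 => slot 6
552: h=2, probe 2,3,6,0 => slot 0
Table: [552, 243, 354, 849, ∅, ∅, 57, ∅, ∅, ∅, ∅]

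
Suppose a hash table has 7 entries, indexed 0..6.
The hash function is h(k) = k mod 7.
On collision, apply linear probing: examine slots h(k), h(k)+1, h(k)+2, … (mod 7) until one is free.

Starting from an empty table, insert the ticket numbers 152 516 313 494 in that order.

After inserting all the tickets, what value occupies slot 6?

516

Insert 152: h=5, slot 5 empty -> index 5.
Insert 516: h=5, slot 5 occupied -> index 6.
Insert 313: h=5, slots 5,6 occupied -> index 0.
Insert 494: h=4, slot 4 empty -> index 4.
Table: [313, -, -, -, 494, 152, 516]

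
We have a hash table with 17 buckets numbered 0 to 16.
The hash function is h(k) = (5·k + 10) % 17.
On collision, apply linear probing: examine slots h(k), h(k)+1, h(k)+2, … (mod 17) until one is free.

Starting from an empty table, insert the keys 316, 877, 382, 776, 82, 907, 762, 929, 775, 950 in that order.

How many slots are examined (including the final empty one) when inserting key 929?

2

Insert 316: h=9, slot 9 empty → index 9.
Insert 877: h=9, slot 9 occupied → index 10.
Insert 382: h=16, slot 16 empty → index 16.
Insert 776: h=14, slot 14 empty → index 14.
Insert 82: h=12, slot 12 empty → index 12.
Insert 907: h=6, slot 6 empty → index 6.
Insert 762: h=12, slot 12 occupied → index 13.
Insert 929: h=14, slot 14 occupied → index 15.
Insert 775: h=9, slots 9,10 occupied → index 11.
Insert 950: h=0, slot 0 empty → index 0.
Table: [950, ∅, ∅, ∅, ∅, ∅, 907, ∅, ∅, 316, 877, 775, 82, 762, 776, 929, 382]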